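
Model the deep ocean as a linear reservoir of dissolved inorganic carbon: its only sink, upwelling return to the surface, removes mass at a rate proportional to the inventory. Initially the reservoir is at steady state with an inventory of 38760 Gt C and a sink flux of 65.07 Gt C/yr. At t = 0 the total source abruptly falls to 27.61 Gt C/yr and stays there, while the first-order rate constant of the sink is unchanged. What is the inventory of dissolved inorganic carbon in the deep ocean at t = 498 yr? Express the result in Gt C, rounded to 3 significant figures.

26100 Gt C

Residence time τ = M₀/F₀ = 595.7 yr. The eventual steady state is M_∞ = M₀·(F₁/F₀) = 38760 × 27.61/65.07 = 16446 Gt C.
The anomaly ΔM(t) = M(t) − M_∞ decays as ΔM₀·e^(−t/τ) with ΔM₀ = 38760 − 16446 = 22310 Gt C.
At t = 498 yr, e^(−t/τ) = e^(−0.8360) = 0.4334, so ΔM = 9671 Gt C and M = 16446 + 9671 = 26118 Gt C.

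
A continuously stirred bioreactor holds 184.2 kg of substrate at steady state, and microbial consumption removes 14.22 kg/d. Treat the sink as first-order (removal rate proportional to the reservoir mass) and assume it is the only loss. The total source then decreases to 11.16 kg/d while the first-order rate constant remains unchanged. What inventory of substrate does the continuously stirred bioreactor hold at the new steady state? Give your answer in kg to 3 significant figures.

145 kg

Rate constant k = F/M = 14.22 / 184.2 = 0.07720 d⁻¹.
At the new steady state, source = k·M_new ⇒ M_new = 11.16 / 0.07720 = 144.6 kg.
(Equivalently M_new = M × F_new/F_old = 184.2 × 11.16/14.22.)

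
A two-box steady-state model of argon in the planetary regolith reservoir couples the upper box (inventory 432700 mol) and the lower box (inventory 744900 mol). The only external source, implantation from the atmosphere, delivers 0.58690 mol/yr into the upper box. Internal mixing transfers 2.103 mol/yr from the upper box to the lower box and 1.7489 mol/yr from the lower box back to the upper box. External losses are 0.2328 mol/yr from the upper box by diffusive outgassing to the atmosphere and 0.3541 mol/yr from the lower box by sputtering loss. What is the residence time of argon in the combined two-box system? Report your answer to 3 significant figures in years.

2.01×10^6 yr

For the system as a whole, the A↔B exchange is internal and contributes nothing to the throughput; only the external sinks remove mass.
M_total = 432700 + 744900 = 1.1776×10^6 mol.
ΣF_external_out = 0.2328 + 0.3541 = 0.58690 mol/yr.
τ = M_total / ΣF_ext = 1.1776×10^6 / 0.58690 = 2.006×10^6 yr.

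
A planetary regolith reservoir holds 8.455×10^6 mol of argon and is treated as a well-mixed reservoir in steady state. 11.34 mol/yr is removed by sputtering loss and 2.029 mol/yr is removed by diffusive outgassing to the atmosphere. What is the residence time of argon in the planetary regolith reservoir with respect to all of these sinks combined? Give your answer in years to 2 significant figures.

Total removal flux = 11.34 + 2.029 = 13.369 mol/yr.
τ = M / ΣF_out = 8.455×10^6 / 13.369 = 632400 yr.

630000 yr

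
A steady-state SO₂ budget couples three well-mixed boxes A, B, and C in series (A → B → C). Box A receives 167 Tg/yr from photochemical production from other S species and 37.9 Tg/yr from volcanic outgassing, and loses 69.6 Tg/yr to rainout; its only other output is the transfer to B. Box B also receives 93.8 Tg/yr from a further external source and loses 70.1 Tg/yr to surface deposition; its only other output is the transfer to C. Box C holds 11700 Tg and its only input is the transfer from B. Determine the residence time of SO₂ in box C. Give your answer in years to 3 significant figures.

Box A: F(A→B) = (167 + 37.9) − 69.6 = 135.30 Tg/yr.
Box B: F(B→C) = (135.30 + 93.8) − 70.1 = 159.00 Tg/yr.
Box C throughput = its input = 159.00 Tg/yr; τ = 11700 / 159.00 = 73.58 yr.

73.6 yr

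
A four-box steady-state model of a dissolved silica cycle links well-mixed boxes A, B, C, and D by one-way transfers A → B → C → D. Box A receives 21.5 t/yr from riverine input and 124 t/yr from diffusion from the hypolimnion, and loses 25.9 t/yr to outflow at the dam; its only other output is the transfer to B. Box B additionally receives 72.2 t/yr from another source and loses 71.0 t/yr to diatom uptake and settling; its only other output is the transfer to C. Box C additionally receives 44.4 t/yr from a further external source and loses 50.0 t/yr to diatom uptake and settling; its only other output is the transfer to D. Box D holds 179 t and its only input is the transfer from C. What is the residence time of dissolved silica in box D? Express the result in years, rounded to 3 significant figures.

1.55 yr

Box A: F(A→B) = (21.5 + 124) − 25.9 = 119.60 t/yr.
Box B: F(B→C) = (119.60 + 72.2) − 71.0 = 120.80 t/yr.
Box C: F(C→D) = (120.80 + 44.4) − 50.0 = 115.20 t/yr.
Box D throughput = its input = 115.20 t/yr; τ = 179 / 115.20 = 1.554 yr.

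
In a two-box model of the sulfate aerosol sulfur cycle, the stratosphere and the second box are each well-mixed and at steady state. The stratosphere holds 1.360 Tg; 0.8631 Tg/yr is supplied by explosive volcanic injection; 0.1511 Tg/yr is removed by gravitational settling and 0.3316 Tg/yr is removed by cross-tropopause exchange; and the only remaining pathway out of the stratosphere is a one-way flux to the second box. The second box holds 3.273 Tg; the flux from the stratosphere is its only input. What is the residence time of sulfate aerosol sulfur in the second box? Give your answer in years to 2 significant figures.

8.6 yr

Balance the stratosphere: ΣF_in = 0.86310 Tg/yr.
Flux to the second box = ΣF_in − (0.1511 + 0.3316) = 0.38040 Tg/yr.
At steady state the output of the second box equals its input, 0.38040 Tg/yr.
τ = M / F = 3.273 / 0.38040 = 8.604 yr.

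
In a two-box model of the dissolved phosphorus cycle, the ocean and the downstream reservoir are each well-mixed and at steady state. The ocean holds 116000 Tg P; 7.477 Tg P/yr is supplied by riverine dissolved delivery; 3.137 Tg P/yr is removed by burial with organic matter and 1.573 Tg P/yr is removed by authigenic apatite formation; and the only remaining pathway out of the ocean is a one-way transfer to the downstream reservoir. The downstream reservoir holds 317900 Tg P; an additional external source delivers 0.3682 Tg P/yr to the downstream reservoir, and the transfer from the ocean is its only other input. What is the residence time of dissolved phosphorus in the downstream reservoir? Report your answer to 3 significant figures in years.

101000 yr

Balance the ocean: ΣF_in = 7.4770 Tg P/yr.
Transfer to the downstream reservoir = ΣF_in − (3.137 + 1.573) = 2.7670 Tg P/yr.
Total input to the downstream reservoir = 2.7670 + 0.3682 = 3.1352 Tg P/yr; at steady state this equals its total output.
τ = M / F = 317900 / 3.1352 = 101400 yr.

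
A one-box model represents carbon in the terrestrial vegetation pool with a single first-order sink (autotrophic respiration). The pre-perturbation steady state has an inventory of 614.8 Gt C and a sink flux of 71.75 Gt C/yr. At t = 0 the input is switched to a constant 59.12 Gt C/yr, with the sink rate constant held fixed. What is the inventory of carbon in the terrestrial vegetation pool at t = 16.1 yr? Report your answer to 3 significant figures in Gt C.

The sink rate constant is k = F₀/M₀ = 71.75/614.8 = 0.1167 yr⁻¹.
Solving dM/dt = F₁ − kM with M(0) = M₀ gives M(t) = F₁/k + (M₀ − F₁/k)·e^(−kt).
F₁/k = 59.12/0.1167 = 506.58 Gt C; kt = 0.1167 × 16.1 = 1.879, e^(−kt) = 0.1528.
M(16.1) = 506.58 + (614.8 − 506.58) × 0.1528 = 506.58 + 16.53 = 523.11 Gt C.

523 Gt C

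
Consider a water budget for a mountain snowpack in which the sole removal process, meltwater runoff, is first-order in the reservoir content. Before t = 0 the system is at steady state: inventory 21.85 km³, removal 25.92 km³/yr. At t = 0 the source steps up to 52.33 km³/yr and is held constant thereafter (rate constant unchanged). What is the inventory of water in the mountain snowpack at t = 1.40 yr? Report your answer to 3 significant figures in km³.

39.9 km³

τ = M₀/F₀ = 21.85/25.92 = 0.8430 yr; rate constant k = 1/τ.
New steady state M_∞ = F₁/k = F₁·τ = 52.33 × 0.8430 = 44.113 km³.
M(t) = M_∞ + (M₀ − M_∞)·e^(−t/τ); t/τ = 1.40/0.8430 = 1.661, so e^(−t/τ) = 0.1900.
M(t) = 44.113 − 22.26 × 0.1900 = 39.883 km³.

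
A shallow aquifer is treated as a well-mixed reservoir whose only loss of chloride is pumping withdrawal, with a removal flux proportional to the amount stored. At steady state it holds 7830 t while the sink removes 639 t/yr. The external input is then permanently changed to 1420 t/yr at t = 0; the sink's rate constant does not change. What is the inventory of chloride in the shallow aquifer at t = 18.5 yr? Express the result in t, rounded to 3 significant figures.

15300 t

Residence time τ = M₀/F₀ = 12.25 yr. The eventual steady state is M_∞ = M₀·(F₁/F₀) = 7830 × 1420/639 = 17400 t.
The anomaly ΔM(t) = M(t) − M_∞ decays as ΔM₀·e^(−t/τ) with ΔM₀ = 7830 − 17400 = −9570 t.
At t = 18.5 yr, e^(−t/τ) = e^(−1.510) = 0.2210, so ΔM = −2115 t and M = 17400 − 2115 = 15285 t.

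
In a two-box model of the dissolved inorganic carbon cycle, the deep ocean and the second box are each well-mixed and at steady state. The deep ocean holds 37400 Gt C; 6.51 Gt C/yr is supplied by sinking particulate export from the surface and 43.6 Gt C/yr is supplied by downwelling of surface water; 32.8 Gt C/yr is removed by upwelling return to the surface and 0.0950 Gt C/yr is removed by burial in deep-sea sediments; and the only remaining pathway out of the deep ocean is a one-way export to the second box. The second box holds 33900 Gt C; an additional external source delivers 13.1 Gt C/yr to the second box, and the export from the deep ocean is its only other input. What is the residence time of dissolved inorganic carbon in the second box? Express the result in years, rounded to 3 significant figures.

1120 yr

Balance the deep ocean: ΣF_in = 6.51 + 43.6 = 50.110 Gt C/yr.
Export to the second box = ΣF_in − (32.8 + 0.0950) = 17.215 Gt C/yr.
Total input to the second box = 17.215 + 13.1 = 30.315 Gt C/yr; at steady state this equals its total output.
τ = M / F = 33900 / 30.315 = 1118 yr.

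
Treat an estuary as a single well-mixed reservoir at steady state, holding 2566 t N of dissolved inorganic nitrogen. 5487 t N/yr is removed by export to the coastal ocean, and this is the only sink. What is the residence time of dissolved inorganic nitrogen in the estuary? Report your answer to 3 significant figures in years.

τ = M / F = 2566 / 5487 = 0.4677 yr.

0.468 yr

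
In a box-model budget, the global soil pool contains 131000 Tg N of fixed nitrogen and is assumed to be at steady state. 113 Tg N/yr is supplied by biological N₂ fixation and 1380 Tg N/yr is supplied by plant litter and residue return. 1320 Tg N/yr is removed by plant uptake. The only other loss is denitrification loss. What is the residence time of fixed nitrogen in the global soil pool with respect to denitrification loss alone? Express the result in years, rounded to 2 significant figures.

At steady state ΣF_in = ΣF_out.
ΣF_in = 113 + 1380 = 1493.0 Tg N/yr.
Denitrification loss flux = ΣF_in − (1320) = 1493.0 − 1320 = 173.0 Tg N/yr.
τ = M / F = 131000 / 173.0 = 757.2 yr.

760 yr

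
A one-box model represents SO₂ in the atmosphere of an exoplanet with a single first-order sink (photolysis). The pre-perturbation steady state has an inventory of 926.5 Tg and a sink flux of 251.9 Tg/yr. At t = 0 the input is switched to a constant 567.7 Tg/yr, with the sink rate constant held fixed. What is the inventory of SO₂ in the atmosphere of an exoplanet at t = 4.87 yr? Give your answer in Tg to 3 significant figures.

1780 Tg

τ = M₀/F₀ = 926.5/251.9 = 3.678 yr; rate constant k = 1/τ.
New steady state M_∞ = F₁/k = F₁·τ = 567.7 × 3.678 = 2088.0 Tg.
M(t) = M_∞ + (M₀ − M_∞)·e^(−t/τ); t/τ = 4.87/3.678 = 1.324, so e^(−t/τ) = 0.2660.
M(t) = 2088.0 − 1162 × 0.2660 = 1779.0 Tg.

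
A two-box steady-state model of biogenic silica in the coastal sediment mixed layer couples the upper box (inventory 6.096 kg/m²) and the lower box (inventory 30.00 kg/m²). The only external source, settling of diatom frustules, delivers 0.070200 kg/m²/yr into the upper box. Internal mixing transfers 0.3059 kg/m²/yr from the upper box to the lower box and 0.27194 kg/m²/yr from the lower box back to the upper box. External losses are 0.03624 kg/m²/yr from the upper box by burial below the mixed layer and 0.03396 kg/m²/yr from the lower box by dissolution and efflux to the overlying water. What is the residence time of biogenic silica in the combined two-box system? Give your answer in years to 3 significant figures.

514 yr

For the system as a whole, the A↔B exchange is internal and contributes nothing to the throughput; only the external sinks remove mass.
M_total = 6.096 + 30.00 = 36.096 kg/m².
ΣF_external_out = 0.03624 + 0.03396 = 0.070200 kg/m²/yr.
τ = M_total / ΣF_ext = 36.096 / 0.070200 = 514.2 yr.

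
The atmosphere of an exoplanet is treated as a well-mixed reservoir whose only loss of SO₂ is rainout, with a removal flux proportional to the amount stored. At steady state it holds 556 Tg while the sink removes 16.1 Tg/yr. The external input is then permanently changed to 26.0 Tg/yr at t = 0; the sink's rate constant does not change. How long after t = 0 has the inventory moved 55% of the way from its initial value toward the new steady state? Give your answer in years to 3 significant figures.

τ = M₀/F₀ = 556/16.1 = 34.53 yr.
The remaining gap fraction is e^(−t/τ); 55% covered ⇒ e^(−t/τ) = 0.450.
t = −τ ln(0.450) = 34.53 × 0.7985 = 27.58 yr.

27.6 yr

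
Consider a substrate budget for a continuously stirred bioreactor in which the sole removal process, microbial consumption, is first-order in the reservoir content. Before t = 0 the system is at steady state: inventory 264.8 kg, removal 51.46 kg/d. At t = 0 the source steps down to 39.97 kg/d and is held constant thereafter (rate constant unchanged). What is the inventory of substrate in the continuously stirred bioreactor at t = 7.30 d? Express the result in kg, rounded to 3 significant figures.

Residence time τ = M₀/F₀ = 5.146 d. The eventual steady state is M_∞ = M₀·(F₁/F₀) = 264.8 × 39.97/51.46 = 205.68 kg.
The anomaly ΔM(t) = M(t) − M_∞ decays as ΔM₀·e^(−t/τ) with ΔM₀ = 264.8 − 205.68 = 59.12 kg.
At t = 7.30 d, e^(−t/τ) = e^(−1.419) = 0.2420, so ΔM = 14.31 kg and M = 205.68 + 14.31 = 219.99 kg.

220 kg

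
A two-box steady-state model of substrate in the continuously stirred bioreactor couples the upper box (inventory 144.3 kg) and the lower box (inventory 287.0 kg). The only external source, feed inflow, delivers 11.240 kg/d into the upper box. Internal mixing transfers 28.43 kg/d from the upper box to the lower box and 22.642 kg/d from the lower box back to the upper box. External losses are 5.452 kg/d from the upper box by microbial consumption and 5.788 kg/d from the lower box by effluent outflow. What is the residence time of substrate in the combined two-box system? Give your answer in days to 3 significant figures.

Treat the two boxes together as one reservoir: the mixing fluxes between them are internal recycling, so τ = ΣM / Σ(external losses).
M_total = 144.3 + 287.0 = 431.30 kg.
ΣF_external_out = 5.452 + 5.788 = 11.240 kg/d.
τ = M_total / ΣF_ext = 431.30 / 11.240 = 38.37 d.

38.4 d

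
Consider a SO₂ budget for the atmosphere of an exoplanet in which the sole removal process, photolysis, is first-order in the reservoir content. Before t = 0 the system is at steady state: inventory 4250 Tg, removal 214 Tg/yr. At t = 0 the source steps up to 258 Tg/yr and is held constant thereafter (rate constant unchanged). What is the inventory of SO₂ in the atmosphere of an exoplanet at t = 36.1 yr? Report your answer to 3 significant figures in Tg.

The sink rate constant is k = F₀/M₀ = 214/4250 = 0.05035 yr⁻¹.
Solving dM/dt = F₁ − kM with M(0) = M₀ gives M(t) = F₁/k + (M₀ − F₁/k)·e^(−kt).
F₁/k = 258/0.05035 = 5123.8 Tg; kt = 0.05035 × 36.1 = 1.818, e^(−kt) = 0.1624.
M(36.1) = 5123.8 + (4250 − 5123.8) × 0.1624 = 5123.8 − 141.9 = 4981.9 Tg.

4980 Tg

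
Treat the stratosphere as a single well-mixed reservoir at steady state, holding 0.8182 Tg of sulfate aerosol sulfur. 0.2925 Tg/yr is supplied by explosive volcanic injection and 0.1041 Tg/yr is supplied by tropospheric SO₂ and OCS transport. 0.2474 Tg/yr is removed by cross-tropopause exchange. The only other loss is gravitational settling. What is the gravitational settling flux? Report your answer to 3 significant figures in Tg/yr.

0.149 Tg/yr

At steady state ΣF_in = ΣF_out.
ΣF_in = 0.2925 + 0.1041 = 0.39660 Tg/yr.
Gravitational settling flux = ΣF_in − (0.2474) = 0.39660 − 0.2474 = 0.1492 Tg/yr.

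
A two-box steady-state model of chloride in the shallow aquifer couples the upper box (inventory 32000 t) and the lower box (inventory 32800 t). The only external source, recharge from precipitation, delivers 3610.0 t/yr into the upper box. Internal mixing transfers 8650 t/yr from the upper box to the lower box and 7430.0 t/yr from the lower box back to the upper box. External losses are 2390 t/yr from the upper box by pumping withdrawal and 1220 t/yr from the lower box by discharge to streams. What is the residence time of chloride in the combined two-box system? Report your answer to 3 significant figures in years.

Residence time in the combined system uses the total inventory and the total *external* removal — internal exchanges between the two boxes cancel.
M_total = 32000 + 32800 = 64800 t.
ΣF_external_out = 2390 + 1220 = 3610.0 t/yr.
τ = M_total / ΣF_ext = 64800 / 3610.0 = 17.95 yr.

18.0 yr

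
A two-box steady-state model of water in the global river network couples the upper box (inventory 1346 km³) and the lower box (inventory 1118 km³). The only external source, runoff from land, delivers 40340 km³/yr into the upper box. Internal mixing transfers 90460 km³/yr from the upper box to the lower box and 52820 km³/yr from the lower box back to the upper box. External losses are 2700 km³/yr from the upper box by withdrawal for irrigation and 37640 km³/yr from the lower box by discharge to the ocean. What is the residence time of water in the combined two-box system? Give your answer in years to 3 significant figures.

0.0611 yr

For the system as a whole, the A↔B exchange is internal and contributes nothing to the throughput; only the external sinks remove mass.
M_total = 1346 + 1118 = 2464.0 km³.
ΣF_external_out = 2700 + 37640 = 40340 km³/yr.
τ = M_total / ΣF_ext = 2464.0 / 40340 = 0.06108 yr.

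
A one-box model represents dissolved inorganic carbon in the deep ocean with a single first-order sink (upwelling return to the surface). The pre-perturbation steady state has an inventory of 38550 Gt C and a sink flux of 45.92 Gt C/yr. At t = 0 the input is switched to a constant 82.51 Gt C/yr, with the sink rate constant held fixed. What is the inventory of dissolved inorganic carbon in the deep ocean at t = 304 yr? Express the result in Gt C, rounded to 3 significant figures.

τ = M₀/F₀ = 38550/45.92 = 839.5 yr; rate constant k = 1/τ.
New steady state M_∞ = F₁/k = F₁·τ = 82.51 × 839.5 = 69267 Gt C.
M(t) = M_∞ + (M₀ − M_∞)·e^(−t/τ); t/τ = 304/839.5 = 0.3621, so e^(−t/τ) = 0.6962.
M(t) = 69267 − 30720 × 0.6962 = 47882 Gt C.

47900 Gt C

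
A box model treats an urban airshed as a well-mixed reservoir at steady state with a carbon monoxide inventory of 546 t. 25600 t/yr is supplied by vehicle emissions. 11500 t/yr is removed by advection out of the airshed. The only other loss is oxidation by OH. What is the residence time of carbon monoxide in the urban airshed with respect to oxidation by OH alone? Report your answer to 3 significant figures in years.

At steady state ΣF_in = ΣF_out.
ΣF_in = 25600 t/yr.
Oxidation by OH flux = ΣF_in − (11500) = 25600 − 11500 = 14100 t/yr.
τ = M / F = 546 / 14100 = 0.03872 yr.

0.0387 yr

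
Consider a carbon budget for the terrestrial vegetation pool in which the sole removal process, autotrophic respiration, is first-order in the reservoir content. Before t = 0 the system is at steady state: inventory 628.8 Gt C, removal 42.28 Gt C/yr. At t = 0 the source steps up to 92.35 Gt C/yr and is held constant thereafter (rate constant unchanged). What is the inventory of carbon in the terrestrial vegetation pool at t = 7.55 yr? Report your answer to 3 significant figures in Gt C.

925 Gt C

The sink rate constant is k = F₀/M₀ = 42.28/628.8 = 0.06724 yr⁻¹.
Solving dM/dt = F₁ − kM with M(0) = M₀ gives M(t) = F₁/k + (M₀ − F₁/k)·e^(−kt).
F₁/k = 92.35/0.06724 = 1373.5 Gt C; kt = 0.06724 × 7.55 = 0.5077, e^(−kt) = 0.6019.
M(7.55) = 1373.5 + (628.8 − 1373.5) × 0.6019 = 1373.5 − 448.2 = 925.24 Gt C.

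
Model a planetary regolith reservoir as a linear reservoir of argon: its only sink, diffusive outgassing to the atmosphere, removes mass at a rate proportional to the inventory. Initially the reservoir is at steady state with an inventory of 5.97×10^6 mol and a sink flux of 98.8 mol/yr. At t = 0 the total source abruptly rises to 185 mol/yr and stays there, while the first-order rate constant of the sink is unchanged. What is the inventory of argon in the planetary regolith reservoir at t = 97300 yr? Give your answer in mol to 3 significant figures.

τ = M₀/F₀ = 5.97×10^6/98.8 = 60430 yr; rate constant k = 1/τ.
New steady state M_∞ = F₁/k = F₁·τ = 185 × 60430 = 1.1179×10^7 mol.
M(t) = M_∞ + (M₀ − M_∞)·e^(−t/τ); t/τ = 97300/60430 = 1.610, so e^(−t/τ) = 0.1998.
M(t) = 1.1179×10^7 − 5.209×10^6 × 0.1998 = 1.0138×10^7 mol.

1.01×10^7 mol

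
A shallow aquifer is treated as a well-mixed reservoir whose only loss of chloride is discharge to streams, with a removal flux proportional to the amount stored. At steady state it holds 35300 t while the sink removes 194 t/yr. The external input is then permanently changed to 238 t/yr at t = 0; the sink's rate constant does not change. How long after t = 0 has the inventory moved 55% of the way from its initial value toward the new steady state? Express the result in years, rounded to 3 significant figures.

145 yr

τ = M₀/F₀ = 35300/194 = 182.0 yr.
The remaining gap fraction is e^(−t/τ); 55% covered ⇒ e^(−t/τ) = 0.450.
t = −τ ln(0.450) = 182.0 × 0.7985 = 145.3 yr.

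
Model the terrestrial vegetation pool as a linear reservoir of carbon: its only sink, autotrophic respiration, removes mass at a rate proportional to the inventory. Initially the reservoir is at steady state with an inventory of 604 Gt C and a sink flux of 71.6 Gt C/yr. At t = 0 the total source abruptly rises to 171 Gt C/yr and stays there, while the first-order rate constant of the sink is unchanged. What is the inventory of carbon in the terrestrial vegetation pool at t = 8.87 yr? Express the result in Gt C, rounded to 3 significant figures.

1150 Gt C

τ = M₀/F₀ = 604/71.6 = 8.436 yr; rate constant k = 1/τ.
New steady state M_∞ = F₁/k = F₁·τ = 171 × 8.436 = 1442.5 Gt C.
M(t) = M_∞ + (M₀ − M_∞)·e^(−t/τ); t/τ = 8.87/8.436 = 1.051, so e^(−t/τ) = 0.3494.
M(t) = 1442.5 − 838.5 × 0.3494 = 1149.5 Gt C.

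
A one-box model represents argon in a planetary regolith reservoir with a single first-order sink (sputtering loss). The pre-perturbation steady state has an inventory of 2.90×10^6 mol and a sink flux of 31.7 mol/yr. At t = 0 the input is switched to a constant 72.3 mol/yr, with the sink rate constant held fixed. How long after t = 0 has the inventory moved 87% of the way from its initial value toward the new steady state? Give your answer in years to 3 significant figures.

τ = M₀/F₀ = 2.90×10^6/31.7 = 91480 yr.
The remaining gap fraction is e^(−t/τ); 87% covered ⇒ e^(−t/τ) = 0.130.
t = −τ ln(0.130) = 91480 × 2.040 = 186600 yr.

187000 yr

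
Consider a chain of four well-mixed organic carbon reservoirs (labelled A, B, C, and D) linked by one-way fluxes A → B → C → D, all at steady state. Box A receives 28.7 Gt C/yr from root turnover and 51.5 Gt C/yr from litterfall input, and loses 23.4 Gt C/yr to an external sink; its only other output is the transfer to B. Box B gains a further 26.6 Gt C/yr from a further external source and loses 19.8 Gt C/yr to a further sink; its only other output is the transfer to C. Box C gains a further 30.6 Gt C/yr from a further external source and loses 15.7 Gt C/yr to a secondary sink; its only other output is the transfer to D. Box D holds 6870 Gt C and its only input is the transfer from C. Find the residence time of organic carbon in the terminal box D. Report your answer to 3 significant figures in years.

Box A: F(A→B) = (28.7 + 51.5) − 23.4 = 56.800 Gt C/yr.
Box B: F(B→C) = (56.800 + 26.6) − 19.8 = 63.600 Gt C/yr.
Box C: F(C→D) = (63.600 + 30.6) − 15.7 = 78.500 Gt C/yr.
Box D throughput = its input = 78.500 Gt C/yr; τ = 6870 / 78.500 = 87.52 yr.

87.5 yr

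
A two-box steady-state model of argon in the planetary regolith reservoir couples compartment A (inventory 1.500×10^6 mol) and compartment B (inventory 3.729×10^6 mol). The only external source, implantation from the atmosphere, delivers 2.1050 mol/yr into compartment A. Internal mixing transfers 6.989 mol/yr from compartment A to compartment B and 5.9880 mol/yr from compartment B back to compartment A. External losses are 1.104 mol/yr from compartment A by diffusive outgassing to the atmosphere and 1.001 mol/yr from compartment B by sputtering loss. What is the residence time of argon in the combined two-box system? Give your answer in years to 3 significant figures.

2.48×10^6 yr

Residence time in the combined system uses the total inventory and the total *external* removal — internal exchanges between the two boxes cancel.
M_total = 1.500×10^6 + 3.729×10^6 = 5.2290×10^6 mol.
ΣF_external_out = 1.104 + 1.001 = 2.1050 mol/yr.
τ = M_total / ΣF_ext = 5.2290×10^6 / 2.1050 = 2.484×10^6 yr.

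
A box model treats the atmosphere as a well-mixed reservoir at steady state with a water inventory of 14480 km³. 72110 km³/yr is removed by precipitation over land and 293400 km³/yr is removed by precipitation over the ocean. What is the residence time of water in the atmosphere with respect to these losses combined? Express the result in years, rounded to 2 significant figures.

Total removal = 72110 + 293400 = 365510 km³/yr.
τ = M / ΣF_out = 14480 / 365510 = 0.03962 yr.

0.040 yr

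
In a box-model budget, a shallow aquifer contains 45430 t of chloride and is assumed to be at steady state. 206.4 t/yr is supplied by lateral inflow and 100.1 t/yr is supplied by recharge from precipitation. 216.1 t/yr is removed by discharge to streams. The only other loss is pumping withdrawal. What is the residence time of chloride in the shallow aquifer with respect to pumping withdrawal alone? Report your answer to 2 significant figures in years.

500 yr

At steady state ΣF_in = ΣF_out.
ΣF_in = 206.4 + 100.1 = 306.50 t/yr.
Pumping withdrawal flux = ΣF_in − (216.1) = 306.50 − 216.1 = 90.40 t/yr.
τ = M / F = 45430 / 90.40 = 502.5 yr.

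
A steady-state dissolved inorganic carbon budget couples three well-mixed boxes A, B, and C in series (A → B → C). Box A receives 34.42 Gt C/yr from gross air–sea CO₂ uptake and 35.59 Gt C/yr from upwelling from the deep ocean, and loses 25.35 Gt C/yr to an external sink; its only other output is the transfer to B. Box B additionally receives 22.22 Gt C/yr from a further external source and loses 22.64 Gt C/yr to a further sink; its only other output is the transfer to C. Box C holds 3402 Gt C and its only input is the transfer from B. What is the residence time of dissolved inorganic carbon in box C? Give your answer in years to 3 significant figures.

Box A: F(A→B) = (34.42 + 35.59) − 25.35 = 44.660 Gt C/yr.
Box B: F(B→C) = (44.660 + 22.22) − 22.64 = 44.240 Gt C/yr.
Box C throughput = its input = 44.240 Gt C/yr; τ = 3402 / 44.240 = 76.90 yr.

76.9 yr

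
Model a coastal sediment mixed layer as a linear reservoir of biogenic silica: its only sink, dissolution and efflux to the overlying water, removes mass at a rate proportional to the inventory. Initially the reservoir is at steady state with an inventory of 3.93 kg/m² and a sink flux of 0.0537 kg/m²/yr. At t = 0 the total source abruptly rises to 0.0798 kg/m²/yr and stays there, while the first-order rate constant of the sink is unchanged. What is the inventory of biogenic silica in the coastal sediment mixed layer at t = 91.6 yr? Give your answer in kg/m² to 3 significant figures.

The sink rate constant is k = F₀/M₀ = 0.0537/3.93 = 0.01366 yr⁻¹.
Solving dM/dt = F₁ − kM with M(0) = M₀ gives M(t) = F₁/k + (M₀ − F₁/k)·e^(−kt).
F₁/k = 0.0798/0.01366 = 5.8401 kg/m²; kt = 0.01366 × 91.6 = 1.252, e^(−kt) = 0.2860.
M(91.6) = 5.8401 + (3.93 − 5.8401) × 0.2860 = 5.8401 − 0.5464 = 5.2937 kg/m².

5.29 kg/m²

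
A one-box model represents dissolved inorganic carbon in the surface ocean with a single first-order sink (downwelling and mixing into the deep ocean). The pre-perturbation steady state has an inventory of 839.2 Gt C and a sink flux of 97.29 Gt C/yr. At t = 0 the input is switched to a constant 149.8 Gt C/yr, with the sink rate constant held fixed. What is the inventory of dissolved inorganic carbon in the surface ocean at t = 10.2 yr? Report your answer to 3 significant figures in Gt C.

Residence time τ = M₀/F₀ = 8.626 yr. The eventual steady state is M_∞ = M₀·(F₁/F₀) = 839.2 × 149.8/97.29 = 1292.1 Gt C.
The anomaly ΔM(t) = M(t) − M_∞ decays as ΔM₀·e^(−t/τ) with ΔM₀ = 839.2 − 1292.1 = −452.9 Gt C.
At t = 10.2 yr, e^(−t/τ) = e^(−1.183) = 0.3065, so ΔM = −138.8 Gt C and M = 1292.1 − 138.8 = 1153.3 Gt C.

1150 Gt C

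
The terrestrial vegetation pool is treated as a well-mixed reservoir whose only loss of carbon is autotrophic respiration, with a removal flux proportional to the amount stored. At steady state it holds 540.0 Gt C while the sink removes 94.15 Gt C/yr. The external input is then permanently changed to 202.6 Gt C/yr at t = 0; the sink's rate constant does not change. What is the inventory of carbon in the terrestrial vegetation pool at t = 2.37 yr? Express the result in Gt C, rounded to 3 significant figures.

Residence time τ = M₀/F₀ = 5.736 yr. The eventual steady state is M_∞ = M₀·(F₁/F₀) = 540.0 × 202.6/94.15 = 1162.0 Gt C.
The anomaly ΔM(t) = M(t) − M_∞ decays as ΔM₀·e^(−t/τ) with ΔM₀ = 540.0 − 1162.0 = −622.0 Gt C.
At t = 2.37 yr, e^(−t/τ) = e^(−0.4132) = 0.6615, so ΔM = −411.5 Gt C and M = 1162.0 − 411.5 = 750.54 Gt C.

751 Gt C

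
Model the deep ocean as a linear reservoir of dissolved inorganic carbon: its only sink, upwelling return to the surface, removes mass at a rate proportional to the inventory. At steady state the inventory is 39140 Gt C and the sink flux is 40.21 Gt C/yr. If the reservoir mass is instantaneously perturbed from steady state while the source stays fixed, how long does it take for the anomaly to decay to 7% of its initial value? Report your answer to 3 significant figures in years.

For a linear reservoir the anomaly decays as exp(−t/τ) with τ = M/F = 39140/40.21 = 973.4 yr.
exp(−t/τ) = 0.07 ⇒ t = −τ ln(0.07) = 973.4 × 2.659 = 2588 yr.

2590 yr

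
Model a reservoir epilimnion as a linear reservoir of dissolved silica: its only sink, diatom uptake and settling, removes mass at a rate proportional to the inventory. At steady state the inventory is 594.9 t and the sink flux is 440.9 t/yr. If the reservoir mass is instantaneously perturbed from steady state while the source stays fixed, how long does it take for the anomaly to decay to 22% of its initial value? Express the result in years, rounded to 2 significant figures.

For a linear reservoir the anomaly decays as exp(−t/τ) with τ = M/F = 594.9/440.9 = 1.349 yr.
exp(−t/τ) = 0.22 ⇒ t = −τ ln(0.22) = 1.349 × 1.514 = 2.043 yr.

2.0 yr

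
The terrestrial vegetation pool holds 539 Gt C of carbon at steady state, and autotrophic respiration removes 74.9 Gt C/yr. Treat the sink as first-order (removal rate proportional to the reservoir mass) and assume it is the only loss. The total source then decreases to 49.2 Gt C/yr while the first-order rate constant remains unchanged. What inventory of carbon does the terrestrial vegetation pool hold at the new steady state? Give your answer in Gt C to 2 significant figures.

350 Gt C

Rate constant k = F/M = 74.9 / 539 = 0.1390 yr⁻¹.
At the new steady state, source = k·M_new ⇒ M_new = 49.2 / 0.1390 = 354.1 Gt C.
(Equivalently M_new = M × F_new/F_old = 539 × 49.2/74.9.)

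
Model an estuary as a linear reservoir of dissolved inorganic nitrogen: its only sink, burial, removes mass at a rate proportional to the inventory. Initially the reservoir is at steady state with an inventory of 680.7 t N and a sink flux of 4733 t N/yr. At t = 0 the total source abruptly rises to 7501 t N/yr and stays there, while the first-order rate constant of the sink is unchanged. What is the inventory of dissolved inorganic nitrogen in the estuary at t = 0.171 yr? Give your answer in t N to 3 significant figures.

958 t N

Residence time τ = M₀/F₀ = 0.1438 yr. The eventual steady state is M_∞ = M₀·(F₁/F₀) = 680.7 × 7501/4733 = 1078.8 t N.
The anomaly ΔM(t) = M(t) − M_∞ decays as ΔM₀·e^(−t/τ) with ΔM₀ = 680.7 − 1078.8 = −398.1 t N.
At t = 0.171 yr, e^(−t/τ) = e^(−1.189) = 0.3045, so ΔM = −121.2 t N and M = 1078.8 − 121.2 = 957.56 t N.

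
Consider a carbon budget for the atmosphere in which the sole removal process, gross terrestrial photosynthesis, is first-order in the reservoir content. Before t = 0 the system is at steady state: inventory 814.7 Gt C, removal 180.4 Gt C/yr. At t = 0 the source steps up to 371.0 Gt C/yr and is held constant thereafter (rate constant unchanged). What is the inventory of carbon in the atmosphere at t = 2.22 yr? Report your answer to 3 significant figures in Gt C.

Residence time τ = M₀/F₀ = 4.516 yr. The eventual steady state is M_∞ = M₀·(F₁/F₀) = 814.7 × 371.0/180.4 = 1675.5 Gt C.
The anomaly ΔM(t) = M(t) − M_∞ decays as ΔM₀·e^(−t/τ) with ΔM₀ = 814.7 − 1675.5 = −860.8 Gt C.
At t = 2.22 yr, e^(−t/τ) = e^(−0.4916) = 0.6117, so ΔM = −526.5 Gt C and M = 1675.5 − 526.5 = 1149.0 Gt C.

1150 Gt C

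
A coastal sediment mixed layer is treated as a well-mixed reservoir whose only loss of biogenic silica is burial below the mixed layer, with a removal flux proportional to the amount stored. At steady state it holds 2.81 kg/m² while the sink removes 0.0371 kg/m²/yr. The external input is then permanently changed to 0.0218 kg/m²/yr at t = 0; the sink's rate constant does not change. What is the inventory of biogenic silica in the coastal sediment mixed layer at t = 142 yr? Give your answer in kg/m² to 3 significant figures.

Residence time τ = M₀/F₀ = 75.74 yr. The eventual steady state is M_∞ = M₀·(F₁/F₀) = 2.81 × 0.0218/0.0371 = 1.6512 kg/m².
The anomaly ΔM(t) = M(t) − M_∞ decays as ΔM₀·e^(−t/τ) with ΔM₀ = 2.81 − 1.6512 = 1.159 kg/m².
At t = 142 yr, e^(−t/τ) = e^(−1.875) = 0.1534, so ΔM = 0.1777 kg/m² and M = 1.6512 + 0.1777 = 1.8289 kg/m².

1.83 kg/m²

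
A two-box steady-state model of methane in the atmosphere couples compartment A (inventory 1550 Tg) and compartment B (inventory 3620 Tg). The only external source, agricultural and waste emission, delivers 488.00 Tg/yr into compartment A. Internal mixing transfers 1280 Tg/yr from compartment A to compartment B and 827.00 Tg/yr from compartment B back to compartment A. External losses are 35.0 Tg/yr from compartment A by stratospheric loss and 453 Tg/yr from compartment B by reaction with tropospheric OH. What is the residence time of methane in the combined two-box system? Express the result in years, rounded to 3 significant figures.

10.6 yr

Treat the two boxes together as one reservoir: the mixing fluxes between them are internal recycling, so τ = ΣM / Σ(external losses).
M_total = 1550 + 3620 = 5170.0 Tg.
ΣF_external_out = 35.0 + 453 = 488.00 Tg/yr.
τ = M_total / ΣF_ext = 5170.0 / 488.00 = 10.59 yr.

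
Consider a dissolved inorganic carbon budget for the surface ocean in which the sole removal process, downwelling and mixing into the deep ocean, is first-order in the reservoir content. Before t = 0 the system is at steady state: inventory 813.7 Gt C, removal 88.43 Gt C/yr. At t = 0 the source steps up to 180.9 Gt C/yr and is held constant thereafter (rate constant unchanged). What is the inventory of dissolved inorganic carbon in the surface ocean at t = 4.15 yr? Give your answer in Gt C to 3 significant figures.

1120 Gt C

The sink rate constant is k = F₀/M₀ = 88.43/813.7 = 0.1087 yr⁻¹.
Solving dM/dt = F₁ − kM with M(0) = M₀ gives M(t) = F₁/k + (M₀ − F₁/k)·e^(−kt).
F₁/k = 180.9/0.1087 = 1664.6 Gt C; kt = 0.1087 × 4.15 = 0.4510, e^(−kt) = 0.6370.
M(4.15) = 1664.6 + (813.7 − 1664.6) × 0.6370 = 1664.6 − 542.0 = 1122.6 Gt C.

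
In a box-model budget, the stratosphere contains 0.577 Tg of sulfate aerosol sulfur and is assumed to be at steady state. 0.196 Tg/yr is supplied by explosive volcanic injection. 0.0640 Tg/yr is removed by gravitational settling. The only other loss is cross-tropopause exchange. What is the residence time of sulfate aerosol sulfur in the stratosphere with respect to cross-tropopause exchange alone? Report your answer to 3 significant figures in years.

4.37 yr

At steady state ΣF_in = ΣF_out.
ΣF_in = 0.19600 Tg/yr.
Cross-tropopause exchange flux = ΣF_in − (0.0640) = 0.19600 − 0.06400 = 0.1320 Tg/yr.
τ = M / F = 0.577 / 0.1320 = 4.371 yr.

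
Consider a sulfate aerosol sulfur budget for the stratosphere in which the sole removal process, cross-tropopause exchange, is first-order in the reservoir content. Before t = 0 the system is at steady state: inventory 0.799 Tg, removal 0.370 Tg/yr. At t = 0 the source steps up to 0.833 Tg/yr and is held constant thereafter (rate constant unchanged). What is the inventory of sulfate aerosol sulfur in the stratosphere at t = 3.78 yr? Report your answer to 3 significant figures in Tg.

1.63 Tg

Residence time τ = M₀/F₀ = 2.159 yr. The eventual steady state is M_∞ = M₀·(F₁/F₀) = 0.799 × 0.833/0.370 = 1.7988 Tg.
The anomaly ΔM(t) = M(t) − M_∞ decays as ΔM₀·e^(−t/τ) with ΔM₀ = 0.799 − 1.7988 = −0.9998 Tg.
At t = 3.78 yr, e^(−t/τ) = e^(−1.750) = 0.1737, so ΔM = −0.1737 Tg and M = 1.7988 − 0.1737 = 1.6252 Tg.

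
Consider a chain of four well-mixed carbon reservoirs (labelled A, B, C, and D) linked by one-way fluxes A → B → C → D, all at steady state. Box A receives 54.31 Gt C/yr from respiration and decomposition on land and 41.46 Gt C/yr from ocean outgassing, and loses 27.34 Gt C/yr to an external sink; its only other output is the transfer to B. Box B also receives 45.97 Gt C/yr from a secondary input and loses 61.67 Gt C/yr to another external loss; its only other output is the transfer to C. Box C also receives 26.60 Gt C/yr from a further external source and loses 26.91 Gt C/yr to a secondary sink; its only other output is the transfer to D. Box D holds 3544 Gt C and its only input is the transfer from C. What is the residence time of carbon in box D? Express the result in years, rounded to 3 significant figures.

67.6 yr

Box A: F(A→B) = (54.31 + 41.46) − 27.34 = 68.430 Gt C/yr.
Box B: F(B→C) = (68.430 + 45.97) − 61.67 = 52.730 Gt C/yr.
Box C: F(C→D) = (52.730 + 26.60) − 26.91 = 52.420 Gt C/yr.
Box D throughput = its input = 52.420 Gt C/yr; τ = 3544 / 52.420 = 67.61 yr.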